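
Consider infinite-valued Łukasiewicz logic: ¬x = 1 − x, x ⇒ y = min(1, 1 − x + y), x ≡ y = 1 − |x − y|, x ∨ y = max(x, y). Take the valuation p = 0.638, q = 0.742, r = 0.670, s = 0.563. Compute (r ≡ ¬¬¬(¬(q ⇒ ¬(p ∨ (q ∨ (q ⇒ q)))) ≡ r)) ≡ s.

q ⇒ q = min(1, 1 − 0.742 + 0.742) = min(1, 1.000) = 1.000
q ∨ (q ⇒ q) = max(0.742, 1.000) = 1.000
p ∨ (q ∨ (q ⇒ q)) = max(0.638, 1.000) = 1.000
¬(p ∨ (q ∨ (q ⇒ q))) = 1 − 1.000 = 0.000
q ⇒ ¬(p ∨ (q ∨ (q ⇒ q))) = min(1, 1 − 0.742 + 0.000) = min(1, 0.258) = 0.258
¬(q ⇒ ¬(p ∨ (q ∨ (q ⇒ q)))) = 1 − 0.258 = 0.742
¬(q ⇒ ¬(p ∨ (q ∨ (q ⇒ q)))) ≡ r = 1 − |0.742 − 0.670| = 1 − 0.072 = 0.928
¬(¬(q ⇒ ¬(p ∨ (q ∨ (q ⇒ q)))) ≡ r) = 1 − 0.928 = 0.072
¬¬(¬(q ⇒ ¬(p ∨ (q ∨ (q ⇒ q)))) ≡ r) = 1 − 0.072 = 0.928
¬¬¬(¬(q ⇒ ¬(p ∨ (q ∨ (q ⇒ q)))) ≡ r) = 1 − 0.928 = 0.072
r ≡ ¬¬¬(¬(q ⇒ ¬(p ∨ (q ∨ (q ⇒ q)))) ≡ r) = 1 − |0.670 − 0.072| = 1 − 0.598 = 0.402
(r ≡ ¬¬¬(¬(q ⇒ ¬(p ∨ (q ∨ (q ⇒ q)))) ≡ r)) ≡ s = 1 − |0.402 − 0.563| = 1 − 0.161 = 0.839

0.839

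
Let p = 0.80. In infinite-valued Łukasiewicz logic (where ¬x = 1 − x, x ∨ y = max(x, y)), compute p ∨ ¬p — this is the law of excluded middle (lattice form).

¬p = 1 − 0.80 = 0.20
p ∨ ¬p = max(0.80, 0.20) = 0.80
(The value 0.80 < 1 shows this instance is not satisfied; not a Ł∞-tautology — its value is max(a, 1−a).)

0.80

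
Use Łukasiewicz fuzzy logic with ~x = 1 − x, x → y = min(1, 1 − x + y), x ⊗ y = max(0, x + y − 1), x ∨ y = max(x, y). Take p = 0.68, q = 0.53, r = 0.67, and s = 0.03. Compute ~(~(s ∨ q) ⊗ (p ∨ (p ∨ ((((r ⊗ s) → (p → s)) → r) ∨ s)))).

s ∨ q = max(0.03, 0.53) = 0.53
~(s ∨ q) = 1 − 0.53 = 0.47
r ⊗ s = max(0, 0.67 + 0.03 − 1) = max(0, -0.30) = 0.00
p → s = min(1, 1 − 0.68 + 0.03) = min(1, 0.35) = 0.35
(r ⊗ s) → (p → s) = min(1, 1 − 0.00 + 0.35) = min(1, 1.35) = 1.00
((r ⊗ s) → (p → s)) → r = min(1, 1 − 1.00 + 0.67) = min(1, 0.67) = 0.67
(((r ⊗ s) → (p → s)) → r) ∨ s = max(0.67, 0.03) = 0.67
p ∨ ((((r ⊗ s) → (p → s)) → r) ∨ s) = max(0.68, 0.67) = 0.68
p ∨ (p ∨ ((((r ⊗ s) → (p → s)) → r) ∨ s)) = max(0.68, 0.68) = 0.68
~(s ∨ q) ⊗ (p ∨ (p ∨ ((((r ⊗ s) → (p → s)) → r) ∨ s))) = max(0, 0.47 + 0.68 − 1) = max(0, 0.15) = 0.15
~(~(s ∨ q) ⊗ (p ∨ (p ∨ ((((r ⊗ s) → (p → s)) → r) ∨ s)))) = 1 − 0.15 = 0.85

0.85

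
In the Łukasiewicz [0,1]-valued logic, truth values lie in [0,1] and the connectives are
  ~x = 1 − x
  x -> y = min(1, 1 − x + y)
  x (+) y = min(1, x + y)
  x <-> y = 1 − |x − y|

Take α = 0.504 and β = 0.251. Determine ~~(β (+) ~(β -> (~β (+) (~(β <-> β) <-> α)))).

~β = 1 − 0.251 = 0.749
β <-> β = 1 − |0.251 − 0.251| = 1 − 0.000 = 1.000
~(β <-> β) = 1 − 1.000 = 0.000
~(β <-> β) <-> α = 1 − |0.000 − 0.504| = 1 − 0.504 = 0.496
~β (+) (~(β <-> β) <-> α) = min(1, 0.749 + 0.496) = min(1, 1.245) = 1.000
β -> (~β (+) (~(β <-> β) <-> α)) = min(1, 1 − 0.251 + 1.000) = min(1, 1.749) = 1.000
~(β -> (~β (+) (~(β <-> β) <-> α))) = 1 − 1.000 = 0.000
β (+) ~(β -> (~β (+) (~(β <-> β) <-> α))) = min(1, 0.251 + 0.000) = min(1, 0.251) = 0.251
~(β (+) ~(β -> (~β (+) (~(β <-> β) <-> α)))) = 1 − 0.251 = 0.749
~~(β (+) ~(β -> (~β (+) (~(β <-> β) <-> α)))) = 1 − 0.749 = 0.251

0.251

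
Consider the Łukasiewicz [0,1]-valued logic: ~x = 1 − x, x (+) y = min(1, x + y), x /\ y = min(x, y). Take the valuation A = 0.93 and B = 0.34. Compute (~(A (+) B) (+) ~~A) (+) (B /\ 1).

A (+) B = min(1, 0.93 + 0.34) = min(1, 1.27) = 1.00
~(A (+) B) = 1 − 1.00 = 0.00
~A = 1 − 0.93 = 0.07
~~A = 1 − 0.07 = 0.93
~(A (+) B) (+) ~~A = min(1, 0.00 + 0.93) = min(1, 0.93) = 0.93
B /\ 1 = min(0.34, 1.00) = 0.34
(~(A (+) B) (+) ~~A) (+) (B /\ 1) = min(1, 0.93 + 0.34) = min(1, 1.27) = 1.00

1.00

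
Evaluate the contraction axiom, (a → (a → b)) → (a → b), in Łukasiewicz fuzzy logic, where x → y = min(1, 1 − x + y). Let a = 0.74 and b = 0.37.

0.74

a → b = min(1, 1 − 0.74 + 0.37) = min(1, 0.63) = 0.63
a → (a → b) = min(1, 1 − 0.74 + 0.63) = min(1, 0.89) = 0.89
(a → (a → b)) → (a → b) = min(1, 1 − 0.89 + 0.63) = min(1, 0.74) = 0.74
(The value 0.74 < 1 shows this instance is not satisfied; fails in Ł∞ (the t-norm is not idempotent).)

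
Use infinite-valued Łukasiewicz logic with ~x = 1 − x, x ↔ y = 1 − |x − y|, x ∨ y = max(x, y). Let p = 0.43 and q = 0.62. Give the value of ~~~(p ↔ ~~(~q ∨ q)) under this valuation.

0.19

~q = 1 − 0.62 = 0.38
~q ∨ q = max(0.38, 0.62) = 0.62
~(~q ∨ q) = 1 − 0.62 = 0.38
~~(~q ∨ q) = 1 − 0.38 = 0.62
p ↔ ~~(~q ∨ q) = 1 − |0.43 − 0.62| = 1 − 0.19 = 0.81
~(p ↔ ~~(~q ∨ q)) = 1 − 0.81 = 0.19
~~(p ↔ ~~(~q ∨ q)) = 1 − 0.19 = 0.81
~~~(p ↔ ~~(~q ∨ q)) = 1 − 0.81 = 0.19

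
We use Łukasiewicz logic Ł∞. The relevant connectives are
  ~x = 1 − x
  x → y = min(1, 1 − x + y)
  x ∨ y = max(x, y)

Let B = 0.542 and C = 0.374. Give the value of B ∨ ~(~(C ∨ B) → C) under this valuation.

C ∨ B = max(0.374, 0.542) = 0.542
~(C ∨ B) = 1 − 0.542 = 0.458
~(C ∨ B) → C = min(1, 1 − 0.458 + 0.374) = min(1, 0.916) = 0.916
~(~(C ∨ B) → C) = 1 − 0.916 = 0.084
B ∨ ~(~(C ∨ B) → C) = max(0.542, 0.084) = 0.542

0.542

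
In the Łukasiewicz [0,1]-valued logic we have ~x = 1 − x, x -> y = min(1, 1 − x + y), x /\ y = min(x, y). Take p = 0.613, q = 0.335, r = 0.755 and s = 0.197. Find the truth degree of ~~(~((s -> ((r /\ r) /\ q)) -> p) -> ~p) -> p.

0.613

r /\ r = min(0.755, 0.755) = 0.755
(r /\ r) /\ q = min(0.755, 0.335) = 0.335
s -> ((r /\ r) /\ q) = min(1, 1 − 0.197 + 0.335) = min(1, 1.138) = 1.000
(s -> ((r /\ r) /\ q)) -> p = min(1, 1 − 1.000 + 0.613) = min(1, 0.613) = 0.613
~((s -> ((r /\ r) /\ q)) -> p) = 1 − 0.613 = 0.387
~p = 1 − 0.613 = 0.387
~((s -> ((r /\ r) /\ q)) -> p) -> ~p = min(1, 1 − 0.387 + 0.387) = min(1, 1.000) = 1.000
~(~((s -> ((r /\ r) /\ q)) -> p) -> ~p) = 1 − 1.000 = 0.000
~~(~((s -> ((r /\ r) /\ q)) -> p) -> ~p) = 1 − 0.000 = 1.000
~~(~((s -> ((r /\ r) /\ q)) -> p) -> ~p) -> p = min(1, 1 − 1.000 + 0.613) = min(1, 0.613) = 0.613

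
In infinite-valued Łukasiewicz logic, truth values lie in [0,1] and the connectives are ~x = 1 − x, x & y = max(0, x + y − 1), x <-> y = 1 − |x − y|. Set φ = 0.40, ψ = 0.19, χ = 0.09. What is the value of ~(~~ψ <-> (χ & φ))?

~ψ = 1 − 0.19 = 0.81
~~ψ = 1 − 0.81 = 0.19
χ & φ = max(0, 0.09 + 0.40 − 1) = max(0, -0.51) = 0.00
~~ψ <-> (χ & φ) = 1 − |0.19 − 0.00| = 1 − 0.19 = 0.81
~(~~ψ <-> (χ & φ)) = 1 − 0.81 = 0.19

0.19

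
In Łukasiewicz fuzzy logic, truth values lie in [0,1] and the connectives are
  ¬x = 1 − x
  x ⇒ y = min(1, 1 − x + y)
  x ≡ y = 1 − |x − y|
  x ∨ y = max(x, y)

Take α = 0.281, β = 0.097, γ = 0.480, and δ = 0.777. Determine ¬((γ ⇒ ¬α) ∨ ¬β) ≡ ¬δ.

¬α = 1 − 0.281 = 0.719
γ ⇒ ¬α = min(1, 1 − 0.480 + 0.719) = min(1, 1.239) = 1.000
¬β = 1 − 0.097 = 0.903
(γ ⇒ ¬α) ∨ ¬β = max(1.000, 0.903) = 1.000
¬((γ ⇒ ¬α) ∨ ¬β) = 1 − 1.000 = 0.000
¬δ = 1 − 0.777 = 0.223
¬((γ ⇒ ¬α) ∨ ¬β) ≡ ¬δ = 1 − |0.000 − 0.223| = 1 − 0.223 = 0.777

0.777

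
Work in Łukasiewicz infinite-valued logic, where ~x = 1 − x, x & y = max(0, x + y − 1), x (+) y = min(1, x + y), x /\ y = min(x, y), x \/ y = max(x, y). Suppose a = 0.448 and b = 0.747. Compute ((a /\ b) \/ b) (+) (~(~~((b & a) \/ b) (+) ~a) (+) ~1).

0.747

a /\ b = min(0.448, 0.747) = 0.448
(a /\ b) \/ b = max(0.448, 0.747) = 0.747
b & a = max(0, 0.747 + 0.448 − 1) = max(0, 0.195) = 0.195
(b & a) \/ b = max(0.195, 0.747) = 0.747
~((b & a) \/ b) = 1 − 0.747 = 0.253
~~((b & a) \/ b) = 1 − 0.253 = 0.747
~a = 1 − 0.448 = 0.552
~~((b & a) \/ b) (+) ~a = min(1, 0.747 + 0.552) = min(1, 1.299) = 1.000
~(~~((b & a) \/ b) (+) ~a) = 1 − 1.000 = 0.000
~1 = 1 − 1.000 = 0.000
~(~~((b & a) \/ b) (+) ~a) (+) ~1 = min(1, 0.000 + 0.000) = min(1, 0.000) = 0.000
((a /\ b) \/ b) (+) (~(~~((b & a) \/ b) (+) ~a) (+) ~1) = min(1, 0.747 + 0.000) = min(1, 0.747) = 0.747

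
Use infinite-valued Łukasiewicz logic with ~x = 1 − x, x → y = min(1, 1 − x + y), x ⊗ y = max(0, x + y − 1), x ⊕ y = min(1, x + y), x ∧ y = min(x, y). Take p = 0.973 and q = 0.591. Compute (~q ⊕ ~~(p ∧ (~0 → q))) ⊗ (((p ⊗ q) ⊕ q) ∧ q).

0.591

~q = 1 − 0.591 = 0.409
~0 = 1 − 0.000 = 1.000
~0 → q = min(1, 1 − 1.000 + 0.591) = min(1, 0.591) = 0.591
p ∧ (~0 → q) = min(0.973, 0.591) = 0.591
~(p ∧ (~0 → q)) = 1 − 0.591 = 0.409
~~(p ∧ (~0 → q)) = 1 − 0.409 = 0.591
~q ⊕ ~~(p ∧ (~0 → q)) = min(1, 0.409 + 0.591) = min(1, 1.000) = 1.000
p ⊗ q = max(0, 0.973 + 0.591 − 1) = max(0, 0.564) = 0.564
(p ⊗ q) ⊕ q = min(1, 0.564 + 0.591) = min(1, 1.155) = 1.000
((p ⊗ q) ⊕ q) ∧ q = min(1.000, 0.591) = 0.591
(~q ⊕ ~~(p ∧ (~0 → q))) ⊗ (((p ⊗ q) ⊕ q) ∧ q) = max(0, 1.000 + 0.591 − 1) = max(0, 0.591) = 0.591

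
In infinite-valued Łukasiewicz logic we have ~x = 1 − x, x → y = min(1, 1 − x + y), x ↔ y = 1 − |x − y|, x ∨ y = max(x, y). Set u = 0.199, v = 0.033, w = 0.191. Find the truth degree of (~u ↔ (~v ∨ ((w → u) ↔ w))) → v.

0.199

~u = 1 − 0.199 = 0.801
~v = 1 − 0.033 = 0.967
w → u = min(1, 1 − 0.191 + 0.199) = min(1, 1.008) = 1.000
(w → u) ↔ w = 1 − |1.000 − 0.191| = 1 − 0.809 = 0.191
~v ∨ ((w → u) ↔ w) = max(0.967, 0.191) = 0.967
~u ↔ (~v ∨ ((w → u) ↔ w)) = 1 − |0.801 − 0.967| = 1 − 0.166 = 0.834
(~u ↔ (~v ∨ ((w → u) ↔ w))) → v = min(1, 1 − 0.834 + 0.033) = min(1, 0.199) = 0.199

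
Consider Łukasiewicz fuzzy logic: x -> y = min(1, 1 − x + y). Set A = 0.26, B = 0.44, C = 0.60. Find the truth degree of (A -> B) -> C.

0.60

A -> B = min(1, 1 − 0.26 + 0.44) = min(1, 1.18) = 1.00
(A -> B) -> C = min(1, 1 − 1.00 + 0.60) = min(1, 0.60) = 0.60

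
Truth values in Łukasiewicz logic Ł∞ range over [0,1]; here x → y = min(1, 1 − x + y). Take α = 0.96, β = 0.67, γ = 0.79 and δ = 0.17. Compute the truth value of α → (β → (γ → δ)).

0.75

γ → δ = min(1, 1 − 0.79 + 0.17) = min(1, 0.38) = 0.38
β → (γ → δ) = min(1, 1 − 0.67 + 0.38) = min(1, 0.71) = 0.71
α → (β → (γ → δ)) = min(1, 1 − 0.96 + 0.71) = min(1, 0.75) = 0.75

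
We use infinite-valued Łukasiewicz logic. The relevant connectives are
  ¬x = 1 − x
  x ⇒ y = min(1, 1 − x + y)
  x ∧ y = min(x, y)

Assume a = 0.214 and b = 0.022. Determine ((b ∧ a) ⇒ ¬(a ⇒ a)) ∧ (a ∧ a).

0.214

b ∧ a = min(0.022, 0.214) = 0.022
a ⇒ a = min(1, 1 − 0.214 + 0.214) = min(1, 1.000) = 1.000
¬(a ⇒ a) = 1 − 1.000 = 0.000
(b ∧ a) ⇒ ¬(a ⇒ a) = min(1, 1 − 0.022 + 0.000) = min(1, 0.978) = 0.978
a ∧ a = min(0.214, 0.214) = 0.214
((b ∧ a) ⇒ ¬(a ⇒ a)) ∧ (a ∧ a) = min(0.978, 0.214) = 0.214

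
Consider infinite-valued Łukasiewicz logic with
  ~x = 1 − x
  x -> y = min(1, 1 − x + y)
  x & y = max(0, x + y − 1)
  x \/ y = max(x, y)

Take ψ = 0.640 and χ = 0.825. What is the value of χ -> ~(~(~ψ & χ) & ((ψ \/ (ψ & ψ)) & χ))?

0.895

~ψ = 1 − 0.640 = 0.360
~ψ & χ = max(0, 0.360 + 0.825 − 1) = max(0, 0.185) = 0.185
~(~ψ & χ) = 1 − 0.185 = 0.815
ψ & ψ = max(0, 0.640 + 0.640 − 1) = max(0, 0.280) = 0.280
ψ \/ (ψ & ψ) = max(0.640, 0.280) = 0.640
(ψ \/ (ψ & ψ)) & χ = max(0, 0.640 + 0.825 − 1) = max(0, 0.465) = 0.465
~(~ψ & χ) & ((ψ \/ (ψ & ψ)) & χ) = max(0, 0.815 + 0.465 − 1) = max(0, 0.280) = 0.280
~(~(~ψ & χ) & ((ψ \/ (ψ & ψ)) & χ)) = 1 − 0.280 = 0.720
χ -> ~(~(~ψ & χ) & ((ψ \/ (ψ & ψ)) & χ)) = min(1, 1 − 0.825 + 0.720) = min(1, 0.895) = 0.895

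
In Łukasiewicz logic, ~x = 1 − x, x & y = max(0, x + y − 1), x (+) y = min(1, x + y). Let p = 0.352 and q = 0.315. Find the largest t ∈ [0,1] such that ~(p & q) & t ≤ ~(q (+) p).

p & q = max(0, 0.352 + 0.315 − 1) = max(0, -0.333) = 0.000
~(p & q) = 1 − 0.000 = 1.000
So the left factor is ~(p & q) = 1.000.
q (+) p = min(1, 0.315 + 0.352) = min(1, 0.667) = 0.667
~(q (+) p) = 1 − 0.667 = 0.333
So the right-hand bound is ~(q (+) p) = 0.333.
The residuum of the Łukasiewicz t-norm gives the supremum: min(1, 1 − 1.000 + 0.333).
1 − 1.000 + 0.333 = 0.333, so t = min(1, 0.333) = 0.333.
Check: 1.000 & 0.333 = max(0, 0.333) = 0.333 ≤ 0.333.

0.333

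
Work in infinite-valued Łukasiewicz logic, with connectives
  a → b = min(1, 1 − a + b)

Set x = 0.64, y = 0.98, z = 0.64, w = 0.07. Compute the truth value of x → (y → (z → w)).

0.81

z → w = min(1, 1 − 0.64 + 0.07) = min(1, 0.43) = 0.43
y → (z → w) = min(1, 1 − 0.98 + 0.43) = min(1, 0.45) = 0.45
x → (y → (z → w)) = min(1, 1 − 0.64 + 0.45) = min(1, 0.81) = 0.81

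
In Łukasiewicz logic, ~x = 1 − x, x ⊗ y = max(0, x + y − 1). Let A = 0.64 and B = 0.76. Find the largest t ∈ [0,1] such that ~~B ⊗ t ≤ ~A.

~B = 1 − 0.76 = 0.24
~~B = 1 − 0.24 = 0.76
So the left factor is ~~B = 0.76.
~A = 1 − 0.64 = 0.36
So the right-hand bound is ~A = 0.36.
The residuum of the Łukasiewicz t-norm gives the supremum: min(1, 1 − 0.76 + 0.36).
1 − 0.76 + 0.36 = 0.60, so t = min(1, 0.60) = 0.60.
Check: 0.76 ⊗ 0.60 = max(0, 0.36) = 0.36 ≤ 0.36.

0.60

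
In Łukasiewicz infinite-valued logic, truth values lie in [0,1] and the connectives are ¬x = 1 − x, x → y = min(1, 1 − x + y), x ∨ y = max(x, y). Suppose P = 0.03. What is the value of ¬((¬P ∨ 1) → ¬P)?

¬P = 1 − 0.03 = 0.97
¬P ∨ 1 = max(0.97, 1.00) = 1.00
(¬P ∨ 1) → ¬P = min(1, 1 − 1.00 + 0.97) = min(1, 0.97) = 0.97
¬((¬P ∨ 1) → ¬P) = 1 − 0.97 = 0.03

0.03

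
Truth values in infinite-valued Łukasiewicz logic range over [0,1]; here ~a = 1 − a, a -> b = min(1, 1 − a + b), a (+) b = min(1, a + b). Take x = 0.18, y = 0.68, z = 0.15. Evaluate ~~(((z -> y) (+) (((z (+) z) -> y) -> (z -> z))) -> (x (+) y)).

z -> y = min(1, 1 − 0.15 + 0.68) = min(1, 1.53) = 1.00
z (+) z = min(1, 0.15 + 0.15) = min(1, 0.30) = 0.30
(z (+) z) -> y = min(1, 1 − 0.30 + 0.68) = min(1, 1.38) = 1.00
z -> z = min(1, 1 − 0.15 + 0.15) = min(1, 1.00) = 1.00
((z (+) z) -> y) -> (z -> z) = min(1, 1 − 1.00 + 1.00) = min(1, 1.00) = 1.00
(z -> y) (+) (((z (+) z) -> y) -> (z -> z)) = min(1, 1.00 + 1.00) = min(1, 2.00) = 1.00
x (+) y = min(1, 0.18 + 0.68) = min(1, 0.86) = 0.86
((z -> y) (+) (((z (+) z) -> y) -> (z -> z))) -> (x (+) y) = min(1, 1 − 1.00 + 0.86) = min(1, 0.86) = 0.86
~(((z -> y) (+) (((z (+) z) -> y) -> (z -> z))) -> (x (+) y)) = 1 − 0.86 = 0.14
~~(((z -> y) (+) (((z (+) z) -> y) -> (z -> z))) -> (x (+) y)) = 1 − 0.14 = 0.86

0.86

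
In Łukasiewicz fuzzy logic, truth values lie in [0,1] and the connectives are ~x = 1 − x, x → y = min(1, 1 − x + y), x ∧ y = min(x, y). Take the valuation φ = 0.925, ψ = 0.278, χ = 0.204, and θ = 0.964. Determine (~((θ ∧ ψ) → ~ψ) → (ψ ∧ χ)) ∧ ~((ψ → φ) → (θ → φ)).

θ ∧ ψ = min(0.964, 0.278) = 0.278
~ψ = 1 − 0.278 = 0.722
(θ ∧ ψ) → ~ψ = min(1, 1 − 0.278 + 0.722) = min(1, 1.444) = 1.000
~((θ ∧ ψ) → ~ψ) = 1 − 1.000 = 0.000
ψ ∧ χ = min(0.278, 0.204) = 0.204
~((θ ∧ ψ) → ~ψ) → (ψ ∧ χ) = min(1, 1 − 0.000 + 0.204) = min(1, 1.204) = 1.000
ψ → φ = min(1, 1 − 0.278 + 0.925) = min(1, 1.647) = 1.000
θ → φ = min(1, 1 − 0.964 + 0.925) = min(1, 0.961) = 0.961
(ψ → φ) → (θ → φ) = min(1, 1 − 1.000 + 0.961) = min(1, 0.961) = 0.961
~((ψ → φ) → (θ → φ)) = 1 − 0.961 = 0.039
(~((θ ∧ ψ) → ~ψ) → (ψ ∧ χ)) ∧ ~((ψ → φ) → (θ → φ)) = min(1.000, 0.039) = 0.039

0.039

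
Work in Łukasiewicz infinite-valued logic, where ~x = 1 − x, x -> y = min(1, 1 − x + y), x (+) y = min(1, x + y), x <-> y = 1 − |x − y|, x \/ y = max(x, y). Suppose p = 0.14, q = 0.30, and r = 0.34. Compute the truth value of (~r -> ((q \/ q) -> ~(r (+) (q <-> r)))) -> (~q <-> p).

~r = 1 − 0.34 = 0.66
q \/ q = max(0.30, 0.30) = 0.30
q <-> r = 1 − |0.30 − 0.34| = 1 − 0.04 = 0.96
r (+) (q <-> r) = min(1, 0.34 + 0.96) = min(1, 1.30) = 1.00
~(r (+) (q <-> r)) = 1 − 1.00 = 0.00
(q \/ q) -> ~(r (+) (q <-> r)) = min(1, 1 − 0.30 + 0.00) = min(1, 0.70) = 0.70
~r -> ((q \/ q) -> ~(r (+) (q <-> r))) = min(1, 1 − 0.66 + 0.70) = min(1, 1.04) = 1.00
~q = 1 − 0.30 = 0.70
~q <-> p = 1 − |0.70 − 0.14| = 1 − 0.56 = 0.44
(~r -> ((q \/ q) -> ~(r (+) (q <-> r)))) -> (~q <-> p) = min(1, 1 − 1.00 + 0.44) = min(1, 0.44) = 0.44

0.44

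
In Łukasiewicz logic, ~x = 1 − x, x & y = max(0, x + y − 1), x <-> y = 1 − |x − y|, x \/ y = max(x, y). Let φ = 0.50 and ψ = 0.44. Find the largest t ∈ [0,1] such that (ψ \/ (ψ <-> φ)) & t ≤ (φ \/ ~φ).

ψ <-> φ = 1 − |0.44 − 0.50| = 1 − 0.06 = 0.94
ψ \/ (ψ <-> φ) = max(0.44, 0.94) = 0.94
So the left factor is ψ \/ (ψ <-> φ) = 0.94.
~φ = 1 − 0.50 = 0.50
φ \/ ~φ = max(0.50, 0.50) = 0.50
So the right-hand bound is φ \/ ~φ = 0.50.
The residuum of the Łukasiewicz t-norm gives the supremum: min(1, 1 − 0.94 + 0.50).
1 − 0.94 + 0.50 = 0.56, so t = min(1, 0.56) = 0.56.
Check: 0.94 & 0.56 = max(0, 0.50) = 0.50 ≤ 0.50.

0.56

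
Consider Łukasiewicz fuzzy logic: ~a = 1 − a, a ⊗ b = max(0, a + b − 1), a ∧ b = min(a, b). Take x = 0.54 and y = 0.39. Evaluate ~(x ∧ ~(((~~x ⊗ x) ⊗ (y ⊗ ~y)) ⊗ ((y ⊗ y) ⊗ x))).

0.46

~x = 1 − 0.54 = 0.46
~~x = 1 − 0.46 = 0.54
~~x ⊗ x = max(0, 0.54 + 0.54 − 1) = max(0, 0.08) = 0.08
~y = 1 − 0.39 = 0.61
y ⊗ ~y = max(0, 0.39 + 0.61 − 1) = max(0, 0.00) = 0.00
(~~x ⊗ x) ⊗ (y ⊗ ~y) = max(0, 0.08 + 0.00 − 1) = max(0, -0.92) = 0.00
y ⊗ y = max(0, 0.39 + 0.39 − 1) = max(0, -0.22) = 0.00
(y ⊗ y) ⊗ x = max(0, 0.00 + 0.54 − 1) = max(0, -0.46) = 0.00
((~~x ⊗ x) ⊗ (y ⊗ ~y)) ⊗ ((y ⊗ y) ⊗ x) = max(0, 0.00 + 0.00 − 1) = max(0, -1.00) = 0.00
~(((~~x ⊗ x) ⊗ (y ⊗ ~y)) ⊗ ((y ⊗ y) ⊗ x)) = 1 − 0.00 = 1.00
x ∧ ~(((~~x ⊗ x) ⊗ (y ⊗ ~y)) ⊗ ((y ⊗ y) ⊗ x)) = min(0.54, 1.00) = 0.54
~(x ∧ ~(((~~x ⊗ x) ⊗ (y ⊗ ~y)) ⊗ ((y ⊗ y) ⊗ x))) = 1 − 0.54 = 0.46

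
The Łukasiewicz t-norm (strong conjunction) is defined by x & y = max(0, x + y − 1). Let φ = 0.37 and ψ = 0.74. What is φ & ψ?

φ & ψ = max(0, 0.37 + 0.74 − 1) = max(0, 0.11) = 0.11
For comparison, the Gödel (minimum) t-norm min(x, y) would give 0.37.

0.11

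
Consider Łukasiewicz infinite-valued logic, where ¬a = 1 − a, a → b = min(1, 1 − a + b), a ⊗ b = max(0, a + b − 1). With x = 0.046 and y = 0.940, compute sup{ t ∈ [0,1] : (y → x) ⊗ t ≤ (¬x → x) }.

y → x = min(1, 1 − 0.940 + 0.046) = min(1, 0.106) = 0.106
So the left factor is y → x = 0.106.
¬x = 1 − 0.046 = 0.954
¬x → x = min(1, 1 − 0.954 + 0.046) = min(1, 0.092) = 0.092
So the right-hand bound is ¬x → x = 0.092.
The residuum of the Łukasiewicz t-norm gives the supremum: min(1, 1 − 0.106 + 0.092).
1 − 0.106 + 0.092 = 0.986, so t = min(1, 0.986) = 0.986.
Check: 0.106 ⊗ 0.986 = max(0, 0.092) = 0.092 ≤ 0.092.

0.986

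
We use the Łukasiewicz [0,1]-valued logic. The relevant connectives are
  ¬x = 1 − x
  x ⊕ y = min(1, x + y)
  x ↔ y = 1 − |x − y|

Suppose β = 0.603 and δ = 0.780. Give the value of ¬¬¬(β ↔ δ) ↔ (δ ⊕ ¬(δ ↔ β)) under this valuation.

0.220

β ↔ δ = 1 − |0.603 − 0.780| = 1 − 0.177 = 0.823
¬(β ↔ δ) = 1 − 0.823 = 0.177
¬¬(β ↔ δ) = 1 − 0.177 = 0.823
¬¬¬(β ↔ δ) = 1 − 0.823 = 0.177
δ ↔ β = 1 − |0.780 − 0.603| = 1 − 0.177 = 0.823
¬(δ ↔ β) = 1 − 0.823 = 0.177
δ ⊕ ¬(δ ↔ β) = min(1, 0.780 + 0.177) = min(1, 0.957) = 0.957
¬¬¬(β ↔ δ) ↔ (δ ⊕ ¬(δ ↔ β)) = 1 − |0.177 − 0.957| = 1 − 0.780 = 0.220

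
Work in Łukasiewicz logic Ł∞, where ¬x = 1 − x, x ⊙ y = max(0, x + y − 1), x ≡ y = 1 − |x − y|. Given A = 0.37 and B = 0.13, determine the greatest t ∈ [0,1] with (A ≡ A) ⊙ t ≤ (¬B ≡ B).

0.26

A ≡ A = 1 − |0.37 − 0.37| = 1 − 0.00 = 1.00
So the left factor is A ≡ A = 1.00.
¬B = 1 − 0.13 = 0.87
¬B ≡ B = 1 − |0.87 − 0.13| = 1 − 0.74 = 0.26
So the right-hand bound is ¬B ≡ B = 0.26.
The residuum of the Łukasiewicz t-norm gives the supremum: min(1, 1 − 1.00 + 0.26).
1 − 1.00 + 0.26 = 0.26, so t = min(1, 0.26) = 0.26.
Check: 1.00 ⊙ 0.26 = max(0, 0.26) = 0.26 ≤ 0.26.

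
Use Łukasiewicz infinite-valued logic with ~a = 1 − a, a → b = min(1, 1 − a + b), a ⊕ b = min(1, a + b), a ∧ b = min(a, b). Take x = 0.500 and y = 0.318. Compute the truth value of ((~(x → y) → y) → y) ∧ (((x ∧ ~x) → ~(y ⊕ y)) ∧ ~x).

x → y = min(1, 1 − 0.500 + 0.318) = min(1, 0.818) = 0.818
~(x → y) = 1 − 0.818 = 0.182
~(x → y) → y = min(1, 1 − 0.182 + 0.318) = min(1, 1.136) = 1.000
(~(x → y) → y) → y = min(1, 1 − 1.000 + 0.318) = min(1, 0.318) = 0.318
~x = 1 − 0.500 = 0.500
x ∧ ~x = min(0.500, 0.500) = 0.500
y ⊕ y = min(1, 0.318 + 0.318) = min(1, 0.636) = 0.636
~(y ⊕ y) = 1 − 0.636 = 0.364
(x ∧ ~x) → ~(y ⊕ y) = min(1, 1 − 0.500 + 0.364) = min(1, 0.864) = 0.864
((x ∧ ~x) → ~(y ⊕ y)) ∧ ~x = min(0.864, 0.500) = 0.500
((~(x → y) → y) → y) ∧ (((x ∧ ~x) → ~(y ⊕ y)) ∧ ~x) = min(0.318, 0.500) = 0.318

0.318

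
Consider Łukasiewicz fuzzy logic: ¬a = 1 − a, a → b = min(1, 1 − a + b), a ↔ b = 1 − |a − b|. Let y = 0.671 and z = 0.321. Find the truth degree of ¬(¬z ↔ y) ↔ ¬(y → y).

¬z = 1 − 0.321 = 0.679
¬z ↔ y = 1 − |0.679 − 0.671| = 1 − 0.008 = 0.992
¬(¬z ↔ y) = 1 − 0.992 = 0.008
y → y = min(1, 1 − 0.671 + 0.671) = min(1, 1.000) = 1.000
¬(y → y) = 1 − 1.000 = 0.000
¬(¬z ↔ y) ↔ ¬(y → y) = 1 − |0.008 − 0.000| = 1 − 0.008 = 0.992

0.992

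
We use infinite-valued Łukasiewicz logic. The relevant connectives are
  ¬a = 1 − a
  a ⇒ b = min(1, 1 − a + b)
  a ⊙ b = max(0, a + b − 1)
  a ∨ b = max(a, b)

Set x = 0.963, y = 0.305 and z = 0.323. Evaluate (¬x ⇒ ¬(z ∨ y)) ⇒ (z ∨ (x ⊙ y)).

¬x = 1 − 0.963 = 0.037
z ∨ y = max(0.323, 0.305) = 0.323
¬(z ∨ y) = 1 − 0.323 = 0.677
¬x ⇒ ¬(z ∨ y) = min(1, 1 − 0.037 + 0.677) = min(1, 1.640) = 1.000
x ⊙ y = max(0, 0.963 + 0.305 − 1) = max(0, 0.268) = 0.268
z ∨ (x ⊙ y) = max(0.323, 0.268) = 0.323
(¬x ⇒ ¬(z ∨ y)) ⇒ (z ∨ (x ⊙ y)) = min(1, 1 − 1.000 + 0.323) = min(1, 0.323) = 0.323

0.323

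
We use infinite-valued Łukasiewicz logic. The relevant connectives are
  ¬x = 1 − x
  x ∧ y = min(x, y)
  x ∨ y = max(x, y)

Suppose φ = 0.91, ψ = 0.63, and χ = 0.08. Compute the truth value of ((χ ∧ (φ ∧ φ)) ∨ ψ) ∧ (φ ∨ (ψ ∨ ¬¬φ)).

0.63

φ ∧ φ = min(0.91, 0.91) = 0.91
χ ∧ (φ ∧ φ) = min(0.08, 0.91) = 0.08
(χ ∧ (φ ∧ φ)) ∨ ψ = max(0.08, 0.63) = 0.63
¬φ = 1 − 0.91 = 0.09
¬¬φ = 1 − 0.09 = 0.91
ψ ∨ ¬¬φ = max(0.63, 0.91) = 0.91
φ ∨ (ψ ∨ ¬¬φ) = max(0.91, 0.91) = 0.91
((χ ∧ (φ ∧ φ)) ∨ ψ) ∧ (φ ∨ (ψ ∨ ¬¬φ)) = min(0.63, 0.91) = 0.63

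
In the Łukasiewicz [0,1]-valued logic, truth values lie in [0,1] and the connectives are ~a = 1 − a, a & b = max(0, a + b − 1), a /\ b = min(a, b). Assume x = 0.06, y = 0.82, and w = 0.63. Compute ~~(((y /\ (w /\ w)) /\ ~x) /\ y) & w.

w /\ w = min(0.63, 0.63) = 0.63
y /\ (w /\ w) = min(0.82, 0.63) = 0.63
~x = 1 − 0.06 = 0.94
(y /\ (w /\ w)) /\ ~x = min(0.63, 0.94) = 0.63
((y /\ (w /\ w)) /\ ~x) /\ y = min(0.63, 0.82) = 0.63
~(((y /\ (w /\ w)) /\ ~x) /\ y) = 1 − 0.63 = 0.37
~~(((y /\ (w /\ w)) /\ ~x) /\ y) = 1 − 0.37 = 0.63
~~(((y /\ (w /\ w)) /\ ~x) /\ y) & w = max(0, 0.63 + 0.63 − 1) = max(0, 0.26) = 0.26

0.26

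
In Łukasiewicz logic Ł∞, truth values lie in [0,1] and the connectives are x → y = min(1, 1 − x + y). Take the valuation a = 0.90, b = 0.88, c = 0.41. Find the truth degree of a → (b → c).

b → c = min(1, 1 − 0.88 + 0.41) = min(1, 0.53) = 0.53
a → (b → c) = min(1, 1 − 0.90 + 0.53) = min(1, 0.63) = 0.63

0.63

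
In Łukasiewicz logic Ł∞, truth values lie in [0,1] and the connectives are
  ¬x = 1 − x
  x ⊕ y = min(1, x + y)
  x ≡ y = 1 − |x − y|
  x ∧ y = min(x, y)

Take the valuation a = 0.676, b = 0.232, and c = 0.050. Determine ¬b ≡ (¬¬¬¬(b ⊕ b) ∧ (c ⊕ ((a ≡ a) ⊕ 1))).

¬b = 1 − 0.232 = 0.768
b ⊕ b = min(1, 0.232 + 0.232) = min(1, 0.464) = 0.464
¬(b ⊕ b) = 1 − 0.464 = 0.536
¬¬(b ⊕ b) = 1 − 0.536 = 0.464
¬¬¬(b ⊕ b) = 1 − 0.464 = 0.536
¬¬¬¬(b ⊕ b) = 1 − 0.536 = 0.464
a ≡ a = 1 − |0.676 − 0.676| = 1 − 0.000 = 1.000
(a ≡ a) ⊕ 1 = min(1, 1.000 + 1.000) = min(1, 2.000) = 1.000
c ⊕ ((a ≡ a) ⊕ 1) = min(1, 0.050 + 1.000) = min(1, 1.050) = 1.000
¬¬¬¬(b ⊕ b) ∧ (c ⊕ ((a ≡ a) ⊕ 1)) = min(0.464, 1.000) = 0.464
¬b ≡ (¬¬¬¬(b ⊕ b) ∧ (c ⊕ ((a ≡ a) ⊕ 1))) = 1 − |0.768 − 0.464| = 1 − 0.304 = 0.696

0.696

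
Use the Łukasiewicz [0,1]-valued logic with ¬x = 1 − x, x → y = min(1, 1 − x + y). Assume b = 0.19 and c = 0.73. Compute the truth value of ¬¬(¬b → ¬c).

0.46

¬b = 1 − 0.19 = 0.81
¬c = 1 − 0.73 = 0.27
¬b → ¬c = min(1, 1 − 0.81 + 0.27) = min(1, 0.46) = 0.46
¬(¬b → ¬c) = 1 − 0.46 = 0.54
¬¬(¬b → ¬c) = 1 − 0.54 = 0.46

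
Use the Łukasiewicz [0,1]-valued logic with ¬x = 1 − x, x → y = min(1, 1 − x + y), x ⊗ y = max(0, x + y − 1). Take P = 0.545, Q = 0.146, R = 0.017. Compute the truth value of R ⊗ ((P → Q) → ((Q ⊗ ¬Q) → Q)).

P → Q = min(1, 1 − 0.545 + 0.146) = min(1, 0.601) = 0.601
¬Q = 1 − 0.146 = 0.854
Q ⊗ ¬Q = max(0, 0.146 + 0.854 − 1) = max(0, 0.000) = 0.000
(Q ⊗ ¬Q) → Q = min(1, 1 − 0.000 + 0.146) = min(1, 1.146) = 1.000
(P → Q) → ((Q ⊗ ¬Q) → Q) = min(1, 1 − 0.601 + 1.000) = min(1, 1.399) = 1.000
R ⊗ ((P → Q) → ((Q ⊗ ¬Q) → Q)) = max(0, 0.017 + 1.000 − 1) = max(0, 0.017) = 0.017

0.017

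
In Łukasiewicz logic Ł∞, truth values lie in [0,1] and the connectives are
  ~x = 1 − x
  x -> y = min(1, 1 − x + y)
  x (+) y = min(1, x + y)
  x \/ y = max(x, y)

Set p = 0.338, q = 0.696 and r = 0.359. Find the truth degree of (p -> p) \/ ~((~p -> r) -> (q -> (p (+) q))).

p -> p = min(1, 1 − 0.338 + 0.338) = min(1, 1.000) = 1.000
~p = 1 − 0.338 = 0.662
~p -> r = min(1, 1 − 0.662 + 0.359) = min(1, 0.697) = 0.697
p (+) q = min(1, 0.338 + 0.696) = min(1, 1.034) = 1.000
q -> (p (+) q) = min(1, 1 − 0.696 + 1.000) = min(1, 1.304) = 1.000
(~p -> r) -> (q -> (p (+) q)) = min(1, 1 − 0.697 + 1.000) = min(1, 1.303) = 1.000
~((~p -> r) -> (q -> (p (+) q))) = 1 − 1.000 = 0.000
(p -> p) \/ ~((~p -> r) -> (q -> (p (+) q))) = max(1.000, 0.000) = 1.000

1.000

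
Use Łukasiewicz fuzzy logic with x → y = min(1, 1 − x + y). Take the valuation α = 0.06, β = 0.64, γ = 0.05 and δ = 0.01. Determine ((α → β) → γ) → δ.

α → β = min(1, 1 − 0.06 + 0.64) = min(1, 1.58) = 1.00
(α → β) → γ = min(1, 1 − 1.00 + 0.05) = min(1, 0.05) = 0.05
((α → β) → γ) → δ = min(1, 1 − 0.05 + 0.01) = min(1, 0.96) = 0.96

0.96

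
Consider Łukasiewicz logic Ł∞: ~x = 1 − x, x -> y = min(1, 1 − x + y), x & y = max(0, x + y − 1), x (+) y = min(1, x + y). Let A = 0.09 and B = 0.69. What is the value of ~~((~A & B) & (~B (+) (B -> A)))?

~A = 1 − 0.09 = 0.91
~A & B = max(0, 0.91 + 0.69 − 1) = max(0, 0.60) = 0.60
~B = 1 − 0.69 = 0.31
B -> A = min(1, 1 − 0.69 + 0.09) = min(1, 0.40) = 0.40
~B (+) (B -> A) = min(1, 0.31 + 0.40) = min(1, 0.71) = 0.71
(~A & B) & (~B (+) (B -> A)) = max(0, 0.60 + 0.71 − 1) = max(0, 0.31) = 0.31
~((~A & B) & (~B (+) (B -> A))) = 1 − 0.31 = 0.69
~~((~A & B) & (~B (+) (B -> A))) = 1 − 0.69 = 0.31

0.31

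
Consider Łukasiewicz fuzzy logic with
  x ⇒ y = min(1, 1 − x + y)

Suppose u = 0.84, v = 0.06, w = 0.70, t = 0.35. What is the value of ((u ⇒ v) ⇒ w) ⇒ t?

0.35

u ⇒ v = min(1, 1 − 0.84 + 0.06) = min(1, 0.22) = 0.22
(u ⇒ v) ⇒ w = min(1, 1 − 0.22 + 0.70) = min(1, 1.48) = 1.00
((u ⇒ v) ⇒ w) ⇒ t = min(1, 1 − 1.00 + 0.35) = min(1, 0.35) = 0.35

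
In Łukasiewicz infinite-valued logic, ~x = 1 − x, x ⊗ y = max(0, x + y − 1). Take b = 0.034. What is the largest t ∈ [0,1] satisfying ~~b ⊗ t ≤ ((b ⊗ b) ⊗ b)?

0.966

~b = 1 − 0.034 = 0.966
~~b = 1 − 0.966 = 0.034
So the left factor is ~~b = 0.034.
b ⊗ b = max(0, 0.034 + 0.034 − 1) = max(0, -0.932) = 0.000
(b ⊗ b) ⊗ b = max(0, 0.000 + 0.034 − 1) = max(0, -0.966) = 0.000
So the right-hand bound is (b ⊗ b) ⊗ b = 0.000.
The residuum of the Łukasiewicz t-norm gives the supremum: min(1, 1 − 0.034 + 0.000).
1 − 0.034 + 0.000 = 0.966, so t = min(1, 0.966) = 0.966.
Check: 0.034 ⊗ 0.966 = max(0, 0.000) = 0.000 ≤ 0.000.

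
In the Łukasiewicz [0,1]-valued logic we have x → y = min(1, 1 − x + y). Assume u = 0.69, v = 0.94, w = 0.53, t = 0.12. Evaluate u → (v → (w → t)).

w → t = min(1, 1 − 0.53 + 0.12) = min(1, 0.59) = 0.59
v → (w → t) = min(1, 1 − 0.94 + 0.59) = min(1, 0.65) = 0.65
u → (v → (w → t)) = min(1, 1 − 0.69 + 0.65) = min(1, 0.96) = 0.96

0.96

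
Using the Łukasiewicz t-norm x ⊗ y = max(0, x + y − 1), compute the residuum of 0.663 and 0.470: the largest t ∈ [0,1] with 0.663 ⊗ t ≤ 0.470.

The residuum of the Łukasiewicz t-norm gives the supremum: min(1, 1 − 0.663 + 0.470).
1 − 0.663 + 0.470 = 0.807, so t = min(1, 0.807) = 0.807.
Check: 0.663 ⊗ 0.807 = max(0, 0.470) = 0.470 ≤ 0.470.

0.807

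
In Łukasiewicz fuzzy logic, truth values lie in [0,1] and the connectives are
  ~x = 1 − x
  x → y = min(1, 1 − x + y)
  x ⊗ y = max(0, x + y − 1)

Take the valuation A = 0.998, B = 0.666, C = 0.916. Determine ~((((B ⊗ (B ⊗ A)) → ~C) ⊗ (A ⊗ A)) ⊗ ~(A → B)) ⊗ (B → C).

0.918

B ⊗ A = max(0, 0.666 + 0.998 − 1) = max(0, 0.664) = 0.664
B ⊗ (B ⊗ A) = max(0, 0.666 + 0.664 − 1) = max(0, 0.330) = 0.330
~C = 1 − 0.916 = 0.084
(B ⊗ (B ⊗ A)) → ~C = min(1, 1 − 0.330 + 0.084) = min(1, 0.754) = 0.754
A ⊗ A = max(0, 0.998 + 0.998 − 1) = max(0, 0.996) = 0.996
((B ⊗ (B ⊗ A)) → ~C) ⊗ (A ⊗ A) = max(0, 0.754 + 0.996 − 1) = max(0, 0.750) = 0.750
A → B = min(1, 1 − 0.998 + 0.666) = min(1, 0.668) = 0.668
~(A → B) = 1 − 0.668 = 0.332
(((B ⊗ (B ⊗ A)) → ~C) ⊗ (A ⊗ A)) ⊗ ~(A → B) = max(0, 0.750 + 0.332 − 1) = max(0, 0.082) = 0.082
~((((B ⊗ (B ⊗ A)) → ~C) ⊗ (A ⊗ A)) ⊗ ~(A → B)) = 1 − 0.082 = 0.918
B → C = min(1, 1 − 0.666 + 0.916) = min(1, 1.250) = 1.000
~((((B ⊗ (B ⊗ A)) → ~C) ⊗ (A ⊗ A)) ⊗ ~(A → B)) ⊗ (B → C) = max(0, 0.918 + 1.000 − 1) = max(0, 0.918) = 0.918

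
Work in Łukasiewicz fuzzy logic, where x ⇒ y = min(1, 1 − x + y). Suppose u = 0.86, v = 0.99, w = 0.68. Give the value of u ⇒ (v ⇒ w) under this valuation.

v ⇒ w = min(1, 1 − 0.99 + 0.68) = min(1, 0.69) = 0.69
u ⇒ (v ⇒ w) = min(1, 1 − 0.86 + 0.69) = min(1, 0.83) = 0.83

0.83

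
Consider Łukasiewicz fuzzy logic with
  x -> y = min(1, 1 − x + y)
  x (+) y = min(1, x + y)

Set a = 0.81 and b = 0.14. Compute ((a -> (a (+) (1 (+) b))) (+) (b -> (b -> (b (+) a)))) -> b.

1 (+) b = min(1, 1.00 + 0.14) = min(1, 1.14) = 1.00
a (+) (1 (+) b) = min(1, 0.81 + 1.00) = min(1, 1.81) = 1.00
a -> (a (+) (1 (+) b)) = min(1, 1 − 0.81 + 1.00) = min(1, 1.19) = 1.00
b (+) a = min(1, 0.14 + 0.81) = min(1, 0.95) = 0.95
b -> (b (+) a) = min(1, 1 − 0.14 + 0.95) = min(1, 1.81) = 1.00
b -> (b -> (b (+) a)) = min(1, 1 − 0.14 + 1.00) = min(1, 1.86) = 1.00
(a -> (a (+) (1 (+) b))) (+) (b -> (b -> (b (+) a))) = min(1, 1.00 + 1.00) = min(1, 2.00) = 1.00
((a -> (a (+) (1 (+) b))) (+) (b -> (b -> (b (+) a)))) -> b = min(1, 1 − 1.00 + 0.14) = min(1, 0.14) = 0.14

0.14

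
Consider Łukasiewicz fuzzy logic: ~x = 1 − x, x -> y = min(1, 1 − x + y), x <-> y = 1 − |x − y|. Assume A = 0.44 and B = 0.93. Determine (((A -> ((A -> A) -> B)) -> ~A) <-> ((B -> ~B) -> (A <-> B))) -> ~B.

A -> A = min(1, 1 − 0.44 + 0.44) = min(1, 1.00) = 1.00
(A -> A) -> B = min(1, 1 − 1.00 + 0.93) = min(1, 0.93) = 0.93
A -> ((A -> A) -> B) = min(1, 1 − 0.44 + 0.93) = min(1, 1.49) = 1.00
~A = 1 − 0.44 = 0.56
(A -> ((A -> A) -> B)) -> ~A = min(1, 1 − 1.00 + 0.56) = min(1, 0.56) = 0.56
~B = 1 − 0.93 = 0.07
B -> ~B = min(1, 1 − 0.93 + 0.07) = min(1, 0.14) = 0.14
A <-> B = 1 − |0.44 − 0.93| = 1 − 0.49 = 0.51
(B -> ~B) -> (A <-> B) = min(1, 1 − 0.14 + 0.51) = min(1, 1.37) = 1.00
((A -> ((A -> A) -> B)) -> ~A) <-> ((B -> ~B) -> (A <-> B)) = 1 − |0.56 − 1.00| = 1 − 0.44 = 0.56
(((A -> ((A -> A) -> B)) -> ~A) <-> ((B -> ~B) -> (A <-> B))) -> ~B = min(1, 1 − 0.56 + 0.07) = min(1, 0.51) = 0.51

0.51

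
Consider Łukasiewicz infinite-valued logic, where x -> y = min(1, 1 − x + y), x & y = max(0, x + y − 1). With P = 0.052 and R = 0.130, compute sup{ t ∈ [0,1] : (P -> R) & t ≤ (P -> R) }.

P -> R = min(1, 1 − 0.052 + 0.130) = min(1, 1.078) = 1.000
So the left factor is P -> R = 1.000.
So the right-hand bound is P -> R = 1.000.
The residuum of the Łukasiewicz t-norm gives the supremum: min(1, 1 − 1.000 + 1.000).
1 − 1.000 + 1.000 = 1.000, so t = min(1, 1.000) = 1.000.
Check: 1.000 & 1.000 = max(0, 1.000) = 1.000 ≤ 1.000.

1.000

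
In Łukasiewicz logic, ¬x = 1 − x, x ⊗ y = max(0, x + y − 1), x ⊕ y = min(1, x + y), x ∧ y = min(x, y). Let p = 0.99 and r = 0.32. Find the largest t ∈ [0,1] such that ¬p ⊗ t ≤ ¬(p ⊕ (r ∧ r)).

0.99

¬p = 1 − 0.99 = 0.01
So the left factor is ¬p = 0.01.
r ∧ r = min(0.32, 0.32) = 0.32
p ⊕ (r ∧ r) = min(1, 0.99 + 0.32) = min(1, 1.31) = 1.00
¬(p ⊕ (r ∧ r)) = 1 − 1.00 = 0.00
So the right-hand bound is ¬(p ⊕ (r ∧ r)) = 0.00.
The residuum of the Łukasiewicz t-norm gives the supremum: min(1, 1 − 0.01 + 0.00).
1 − 0.01 + 0.00 = 0.99, so t = min(1, 0.99) = 0.99.
Check: 0.01 ⊗ 0.99 = max(0, 0.00) = 0.00 ≤ 0.00.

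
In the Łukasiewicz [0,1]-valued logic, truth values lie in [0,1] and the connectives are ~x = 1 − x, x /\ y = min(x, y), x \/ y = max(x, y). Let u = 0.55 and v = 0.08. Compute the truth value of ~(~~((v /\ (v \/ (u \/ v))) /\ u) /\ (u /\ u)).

0.92

u \/ v = max(0.55, 0.08) = 0.55
v \/ (u \/ v) = max(0.08, 0.55) = 0.55
v /\ (v \/ (u \/ v)) = min(0.08, 0.55) = 0.08
(v /\ (v \/ (u \/ v))) /\ u = min(0.08, 0.55) = 0.08
~((v /\ (v \/ (u \/ v))) /\ u) = 1 − 0.08 = 0.92
~~((v /\ (v \/ (u \/ v))) /\ u) = 1 − 0.92 = 0.08
u /\ u = min(0.55, 0.55) = 0.55
~~((v /\ (v \/ (u \/ v))) /\ u) /\ (u /\ u) = min(0.08, 0.55) = 0.08
~(~~((v /\ (v \/ (u \/ v))) /\ u) /\ (u /\ u)) = 1 − 0.08 = 0.92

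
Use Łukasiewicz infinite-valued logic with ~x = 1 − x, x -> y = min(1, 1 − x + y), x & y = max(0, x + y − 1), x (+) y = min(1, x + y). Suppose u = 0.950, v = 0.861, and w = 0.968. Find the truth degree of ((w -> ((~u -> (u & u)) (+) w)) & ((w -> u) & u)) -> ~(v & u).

~u = 1 − 0.950 = 0.050
u & u = max(0, 0.950 + 0.950 − 1) = max(0, 0.900) = 0.900
~u -> (u & u) = min(1, 1 − 0.050 + 0.900) = min(1, 1.850) = 1.000
(~u -> (u & u)) (+) w = min(1, 1.000 + 0.968) = min(1, 1.968) = 1.000
w -> ((~u -> (u & u)) (+) w) = min(1, 1 − 0.968 + 1.000) = min(1, 1.032) = 1.000
w -> u = min(1, 1 − 0.968 + 0.950) = min(1, 0.982) = 0.982
(w -> u) & u = max(0, 0.982 + 0.950 − 1) = max(0, 0.932) = 0.932
(w -> ((~u -> (u & u)) (+) w)) & ((w -> u) & u) = max(0, 1.000 + 0.932 − 1) = max(0, 0.932) = 0.932
v & u = max(0, 0.861 + 0.950 − 1) = max(0, 0.811) = 0.811
~(v & u) = 1 − 0.811 = 0.189
((w -> ((~u -> (u & u)) (+) w)) & ((w -> u) & u)) -> ~(v & u) = min(1, 1 − 0.932 + 0.189) = min(1, 0.257) = 0.257

0.257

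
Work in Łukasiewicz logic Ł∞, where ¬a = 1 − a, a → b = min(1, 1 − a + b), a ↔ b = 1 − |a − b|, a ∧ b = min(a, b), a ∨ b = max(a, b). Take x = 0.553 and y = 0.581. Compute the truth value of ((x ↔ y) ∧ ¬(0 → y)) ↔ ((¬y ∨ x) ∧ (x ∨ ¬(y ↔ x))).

x ↔ y = 1 − |0.553 − 0.581| = 1 − 0.028 = 0.972
0 → y = min(1, 1 − 0.000 + 0.581) = min(1, 1.581) = 1.000
¬(0 → y) = 1 − 1.000 = 0.000
(x ↔ y) ∧ ¬(0 → y) = min(0.972, 0.000) = 0.000
¬y = 1 − 0.581 = 0.419
¬y ∨ x = max(0.419, 0.553) = 0.553
y ↔ x = 1 − |0.581 − 0.553| = 1 − 0.028 = 0.972
¬(y ↔ x) = 1 − 0.972 = 0.028
x ∨ ¬(y ↔ x) = max(0.553, 0.028) = 0.553
(¬y ∨ x) ∧ (x ∨ ¬(y ↔ x)) = min(0.553, 0.553) = 0.553
((x ↔ y) ∧ ¬(0 → y)) ↔ ((¬y ∨ x) ∧ (x ∨ ¬(y ↔ x))) = 1 − |0.000 − 0.553| = 1 − 0.553 = 0.447

0.447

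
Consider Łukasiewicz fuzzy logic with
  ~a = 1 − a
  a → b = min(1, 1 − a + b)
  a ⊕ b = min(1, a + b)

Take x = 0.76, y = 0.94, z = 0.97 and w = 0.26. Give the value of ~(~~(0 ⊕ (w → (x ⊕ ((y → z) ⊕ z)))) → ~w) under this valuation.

y → z = min(1, 1 − 0.94 + 0.97) = min(1, 1.03) = 1.00
(y → z) ⊕ z = min(1, 1.00 + 0.97) = min(1, 1.97) = 1.00
x ⊕ ((y → z) ⊕ z) = min(1, 0.76 + 1.00) = min(1, 1.76) = 1.00
w → (x ⊕ ((y → z) ⊕ z)) = min(1, 1 − 0.26 + 1.00) = min(1, 1.74) = 1.00
0 ⊕ (w → (x ⊕ ((y → z) ⊕ z))) = min(1, 0.00 + 1.00) = min(1, 1.00) = 1.00
~(0 ⊕ (w → (x ⊕ ((y → z) ⊕ z)))) = 1 − 1.00 = 0.00
~~(0 ⊕ (w → (x ⊕ ((y → z) ⊕ z)))) = 1 − 0.00 = 1.00
~w = 1 − 0.26 = 0.74
~~(0 ⊕ (w → (x ⊕ ((y → z) ⊕ z)))) → ~w = min(1, 1 − 1.00 + 0.74) = min(1, 0.74) = 0.74
~(~~(0 ⊕ (w → (x ⊕ ((y → z) ⊕ z)))) → ~w) = 1 − 0.74 = 0.26

0.26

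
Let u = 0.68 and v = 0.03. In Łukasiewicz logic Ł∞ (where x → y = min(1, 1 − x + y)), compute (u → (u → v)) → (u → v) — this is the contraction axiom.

0.68

u → v = min(1, 1 − 0.68 + 0.03) = min(1, 0.35) = 0.35
u → (u → v) = min(1, 1 − 0.68 + 0.35) = min(1, 0.67) = 0.67
(u → (u → v)) → (u → v) = min(1, 1 − 0.67 + 0.35) = min(1, 0.68) = 0.68
(The value 0.68 < 1 shows this instance is not satisfied; fails in Ł∞ (the t-norm is not idempotent).)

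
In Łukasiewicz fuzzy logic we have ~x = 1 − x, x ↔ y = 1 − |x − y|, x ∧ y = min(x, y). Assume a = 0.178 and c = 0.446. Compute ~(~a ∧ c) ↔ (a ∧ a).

0.624

~a = 1 − 0.178 = 0.822
~a ∧ c = min(0.822, 0.446) = 0.446
~(~a ∧ c) = 1 − 0.446 = 0.554
a ∧ a = min(0.178, 0.178) = 0.178
~(~a ∧ c) ↔ (a ∧ a) = 1 − |0.554 − 0.178| = 1 − 0.376 = 0.624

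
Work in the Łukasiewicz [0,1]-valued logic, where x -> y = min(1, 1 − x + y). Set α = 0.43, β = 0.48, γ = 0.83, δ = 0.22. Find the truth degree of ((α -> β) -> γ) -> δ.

α -> β = min(1, 1 − 0.43 + 0.48) = min(1, 1.05) = 1.00
(α -> β) -> γ = min(1, 1 − 1.00 + 0.83) = min(1, 0.83) = 0.83
((α -> β) -> γ) -> δ = min(1, 1 − 0.83 + 0.22) = min(1, 0.39) = 0.39

0.39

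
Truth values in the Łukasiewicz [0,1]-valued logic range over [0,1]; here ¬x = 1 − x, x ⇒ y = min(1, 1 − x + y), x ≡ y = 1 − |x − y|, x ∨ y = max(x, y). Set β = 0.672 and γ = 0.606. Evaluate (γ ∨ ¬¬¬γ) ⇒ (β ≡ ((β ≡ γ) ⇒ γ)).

¬γ = 1 − 0.606 = 0.394
¬¬γ = 1 − 0.394 = 0.606
¬¬¬γ = 1 − 0.606 = 0.394
γ ∨ ¬¬¬γ = max(0.606, 0.394) = 0.606
β ≡ γ = 1 − |0.672 − 0.606| = 1 − 0.066 = 0.934
(β ≡ γ) ⇒ γ = min(1, 1 − 0.934 + 0.606) = min(1, 0.672) = 0.672
β ≡ ((β ≡ γ) ⇒ γ) = 1 − |0.672 − 0.672| = 1 − 0.000 = 1.000
(γ ∨ ¬¬¬γ) ⇒ (β ≡ ((β ≡ γ) ⇒ γ)) = min(1, 1 − 0.606 + 1.000) = min(1, 1.394) = 1.000

1.000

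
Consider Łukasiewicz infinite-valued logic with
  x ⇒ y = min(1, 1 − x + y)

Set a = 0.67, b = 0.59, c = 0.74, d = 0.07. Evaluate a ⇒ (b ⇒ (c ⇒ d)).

1.00

c ⇒ d = min(1, 1 − 0.74 + 0.07) = min(1, 0.33) = 0.33
b ⇒ (c ⇒ d) = min(1, 1 − 0.59 + 0.33) = min(1, 0.74) = 0.74
a ⇒ (b ⇒ (c ⇒ d)) = min(1, 1 − 0.67 + 0.74) = min(1, 1.07) = 1.00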